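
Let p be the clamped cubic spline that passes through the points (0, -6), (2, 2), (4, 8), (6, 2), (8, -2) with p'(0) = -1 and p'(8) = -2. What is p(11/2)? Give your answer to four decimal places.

3.7461

Let M_i = p''(x_i). Step sizes h_i = 2, 2, 2, 2; slopes of the chords Δ_i = (y_(i+1) - y_i)/h_i = 4, 3, -3, -2.
  2·M_0 + 8·M_1 + 2·M_2 = 6(Δ_1 - Δ_0) = -6
  2·M_1 + 8·M_2 + 2·M_3 = 6(Δ_2 - Δ_1) = -36
  2·M_2 + 8·M_3 + 2·M_4 = 6(Δ_3 - Δ_2) = 6
Clamped end conditions give two more equations: 2h_0·M_0 + h_0·M_1 = 6(Δ_0 - p'(0)) = 30 and h_3·M_3 + 2h_3·M_4 = 6(p'(8) - Δ_3) = 0.
Solving: M_0 = 467/56, M_1 = -47/28, M_2 = -37/8, M_3 = 61/28, M_4 = -61/56.
On [4, 6], p(t) = 8 - 9/14·(t - 4) - 37/16·(t - 4)² + 127/224·(t - 4)³.
With (t - 4) = 3/2: p(11/2) = 959/256.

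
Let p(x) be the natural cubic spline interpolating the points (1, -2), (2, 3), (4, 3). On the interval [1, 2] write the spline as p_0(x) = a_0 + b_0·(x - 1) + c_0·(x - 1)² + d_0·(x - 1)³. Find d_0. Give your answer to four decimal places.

-0.8333

Write M_i for p''(x_i). With h_i = 1, 2 and divided differences Δ_i = 5, 0, the continuity of p' gives the tridiagonal system
  1·M_0 + 6·M_1 + 2·M_2 = 6(Δ_1 - Δ_0) = -30
Natural end conditions: M_0 = M_2 = 0.
Solving: M_0 = 0, M_1 = -5, M_2 = 0.
On [1, 2], with p_0(x) = a_0 + b_0·(x - 1) + c_0·(x - 1)² + d_0·(x - 1)³: c_0 = M_0/2 = 0, d_0 = (M_1 - M_0)/(6h_0) = -5/6, b_0 = Δ_0 - h_0(2M_0 + M_1)/6 = 35/6.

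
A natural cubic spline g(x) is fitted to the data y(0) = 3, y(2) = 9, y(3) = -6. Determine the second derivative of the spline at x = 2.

-18

Let σ_i = g''(x_i). Step sizes h_i = 2, 1; slopes of the chords Δ_i = (y_(i+1) - y_i)/h_i = 3, -15.
  2·σ_0 + 6·σ_1 + 1·σ_2 = 6(Δ_1 - Δ_0) = -108
Natural end conditions: σ_0 = σ_2 = 0.
Solving: σ_0 = 0, σ_1 = -18, σ_2 = 0.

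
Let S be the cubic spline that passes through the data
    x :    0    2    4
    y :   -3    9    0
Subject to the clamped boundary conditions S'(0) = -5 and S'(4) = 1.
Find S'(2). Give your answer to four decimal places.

2.1250

Let M_i = S''(x_i). Step sizes h_i = 2, 2; slopes of the chords Δ_i = (y_(i+1) - y_i)/h_i = 6, -9/2.
  2·M_0 + 8·M_1 + 2·M_2 = 6(Δ_1 - Δ_0) = -63
Clamped end conditions give two more equations: 2h_0·M_0 + h_0·M_1 = 6(Δ_0 - S'(0)) = 66 and h_1·M_1 + 2h_1·M_2 = 6(S'(4) - Δ_1) = 33.
Hence M_0 = 207/8, M_1 = -75/4, M_2 = 141/8.
On [2, 4], S'(x) = b_1 + 2c_1·(x - 2) + 3d_1·(x - 2)² with b_1 = Δ_1 - h_1(2M_1 + M_2)/6 = 17/8, c_1 = M_1/2 = -75/8, d_1 = (M_2 - M_1)/(6h_1) = 97/32. So S'(2) = 17/8.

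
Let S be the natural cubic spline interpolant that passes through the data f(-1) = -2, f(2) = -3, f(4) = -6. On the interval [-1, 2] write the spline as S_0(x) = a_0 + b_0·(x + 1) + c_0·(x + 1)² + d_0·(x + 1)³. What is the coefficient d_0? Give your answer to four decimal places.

With M_i denoting the second derivative at x_i, h_i = 3, 2, and Δ_i = (y_(i+1) − y_i)/h_i = -1/3, -3/2:
  3·M_0 + 10·M_1 + 2·M_2 = 6(Δ_1 - Δ_0) = -7
Natural end conditions: M_0 = M_2 = 0.
Solving: M_0 = 0, M_1 = -7/10, M_2 = 0.
On [-1, 2], with S_0(x) = a_0 + b_0·(x + 1) + c_0·(x + 1)² + d_0·(x + 1)³: c_0 = M_0/2 = 0, d_0 = (M_1 - M_0)/(6h_0) = -7/180, b_0 = Δ_0 - h_0(2M_0 + M_1)/6 = 1/60.

-0.0389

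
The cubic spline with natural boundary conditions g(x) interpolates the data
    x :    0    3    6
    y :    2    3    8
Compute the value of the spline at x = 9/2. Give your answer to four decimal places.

5.1250

Put M_i = g'' at the i-th knot. Here h = (3, 3) and Δ = (1/3, 5/3), so the interior equations h_(i-1)·M_(i-1) + 2(h_(i-1)+h_i)·M_i + h_i·M_(i+1) = 6(Δ_i − Δ_(i-1)) read
  3·M_0 + 12·M_1 + 3·M_2 = 6(Δ_1 - Δ_0) = 8
Natural end conditions: M_0 = M_2 = 0.
Solving the tridiagonal system: M_0 = 0, M_1 = 2/3, M_2 = 0.
On [3, 6], g(x) = 3 + 1·(x - 3) + 1/3·(x - 3)² - 1/27·(x - 3)³.
With (x - 3) = 3/2: g(9/2) = 41/8.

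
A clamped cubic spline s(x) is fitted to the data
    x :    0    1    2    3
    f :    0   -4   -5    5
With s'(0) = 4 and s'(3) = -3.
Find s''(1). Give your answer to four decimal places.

With M_i denoting the second derivative at x_i, h_i = 1, 1, 1, and Δ_i = (y_(i+1) − y_i)/h_i = -4, -1, 10:
  1·M_0 + 4·M_1 + 1·M_2 = 6(Δ_1 - Δ_0) = 18
  1·M_1 + 4·M_2 + 1·M_3 = 6(Δ_2 - Δ_1) = 66
Clamped end conditions give two more equations: 2h_0·M_0 + h_0·M_1 = 6(Δ_0 - s'(0)) = -48 and h_2·M_2 + 2h_2·M_3 = 6(s'(3) - Δ_2) = -78.
Forward elimination and back-substitution give M_0 = -388/15, M_1 = 56/15, M_2 = 434/15, M_3 = -802/15.

3.7333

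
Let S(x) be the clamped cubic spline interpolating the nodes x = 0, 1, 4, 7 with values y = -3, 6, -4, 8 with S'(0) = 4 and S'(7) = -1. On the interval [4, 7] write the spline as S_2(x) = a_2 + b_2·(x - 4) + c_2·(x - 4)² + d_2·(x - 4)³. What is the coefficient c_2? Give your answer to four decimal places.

5.0860

Write m_i for S''(x_i). With h_i = 1, 3, 3 and divided differences Δ_i = 9, -10/3, 4, the continuity of S' gives the tridiagonal system
  1·m_0 + 8·m_1 + 3·m_2 = 6(Δ_1 - Δ_0) = -74
  3·m_1 + 12·m_2 + 3·m_3 = 6(Δ_2 - Δ_1) = 44
Clamped end conditions give two more equations: 2h_0·m_0 + h_0·m_1 = 6(Δ_0 - S'(0)) = 30 and h_2·m_2 + 2h_2·m_3 = 6(S'(7) - Δ_2) = -30.
Forward elimination and back-substitution give m_0 = 712/31, m_1 = -494/31, m_2 = 946/93, m_3 = -938/93.
On [4, 7], with S_2(x) = a_2 + b_2·(x - 4) + c_2·(x - 4)² + d_2·(x - 4)³: c_2 = m_2/2 = 473/93, d_2 = (m_3 - m_2)/(6h_2) = -314/279, b_2 = Δ_2 - h_2(2m_2 + m_3)/6 = -35/31.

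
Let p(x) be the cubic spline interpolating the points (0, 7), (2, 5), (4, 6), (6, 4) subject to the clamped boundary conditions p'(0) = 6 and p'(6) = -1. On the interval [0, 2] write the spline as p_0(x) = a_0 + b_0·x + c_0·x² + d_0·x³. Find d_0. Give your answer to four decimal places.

1.5083

Put m_i = p'' at the i-th knot. Here h = (2, 2, 2) and Δ = (-1, 1/2, -1), so the interior equations h_(i-1)·m_(i-1) + 2(h_(i-1)+h_i)·m_i + h_i·m_(i+1) = 6(Δ_i − Δ_(i-1)) read
  2·m_0 + 8·m_1 + 2·m_2 = 6(Δ_1 - Δ_0) = 9
  2·m_1 + 8·m_2 + 2·m_3 = 6(Δ_2 - Δ_1) = -9
Clamped end conditions give two more equations: 2h_0·m_0 + h_0·m_1 = 6(Δ_0 - p'(0)) = -42 and h_2·m_2 + 2h_2·m_3 = 6(p'(6) - Δ_2) = 0.
Hence m_0 = -391/30, m_1 = 76/15, m_2 = -41/15, m_3 = 41/30.
On [0, 2], with p_0(x) = a_0 + b_0·x + c_0·x² + d_0·x³: c_0 = m_0/2 = -391/60, d_0 = (m_1 - m_0)/(6h_0) = 181/120, b_0 = Δ_0 - h_0(2m_0 + m_1)/6 = 6.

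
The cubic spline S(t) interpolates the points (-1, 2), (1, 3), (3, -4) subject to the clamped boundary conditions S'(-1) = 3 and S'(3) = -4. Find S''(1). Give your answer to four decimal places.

Put m_i = S'' at the i-th knot. Here h = (2, 2) and Δ = (1/2, -7/2), so the interior equations h_(i-1)·m_(i-1) + 2(h_(i-1)+h_i)·m_i + h_i·m_(i+1) = 6(Δ_i − Δ_(i-1)) read
  2·m_0 + 8·m_1 + 2·m_2 = 6(Δ_1 - Δ_0) = -24
Clamped end conditions give two more equations: 2h_0·m_0 + h_0·m_1 = 6(Δ_0 - S'(-1)) = -15 and h_1·m_1 + 2h_1·m_2 = 6(S'(3) - Δ_1) = -3.
Solving the tridiagonal system: m_0 = -5/2, m_1 = -5/2, m_2 = 1/2.

-2.5000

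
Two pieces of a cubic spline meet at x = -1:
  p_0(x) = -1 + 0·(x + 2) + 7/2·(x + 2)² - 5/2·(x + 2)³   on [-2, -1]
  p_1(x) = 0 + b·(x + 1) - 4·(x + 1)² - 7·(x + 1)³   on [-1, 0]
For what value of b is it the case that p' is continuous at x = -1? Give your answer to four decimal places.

p_0'(x) = 0 + 7·(x + 2) - 15/2·(x + 2)², so p_0'(-1) = -1/2. On the right, p_1'(-1) = b, so b = -1/2.

-0.5000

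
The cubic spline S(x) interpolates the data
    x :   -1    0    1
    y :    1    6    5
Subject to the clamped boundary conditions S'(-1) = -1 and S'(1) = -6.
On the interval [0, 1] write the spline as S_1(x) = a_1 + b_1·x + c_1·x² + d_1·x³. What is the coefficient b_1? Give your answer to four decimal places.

4.7500

With σ_i denoting the second derivative at x_i, h_i = 1, 1, and Δ_i = (y_(i+1) − y_i)/h_i = 5, -1:
  1·σ_0 + 4·σ_1 + 1·σ_2 = 6(Δ_1 - Δ_0) = -36
Clamped end conditions give two more equations: 2h_0·σ_0 + h_0·σ_1 = 6(Δ_0 - S'(-1)) = 36 and h_1·σ_1 + 2h_1·σ_2 = 6(S'(1) - Δ_1) = -30.
Solving: σ_0 = 49/2, σ_1 = -13, σ_2 = -17/2.
On [0, 1], with S_1(x) = a_1 + b_1·x + c_1·x² + d_1·x³: c_1 = σ_1/2 = -13/2, d_1 = (σ_2 - σ_1)/(6h_1) = 3/4, b_1 = Δ_1 - h_1(2σ_1 + σ_2)/6 = 19/4.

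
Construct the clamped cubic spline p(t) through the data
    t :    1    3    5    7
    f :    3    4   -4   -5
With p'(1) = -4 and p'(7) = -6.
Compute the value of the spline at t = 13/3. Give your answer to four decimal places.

-1.6444

Let M_i = p''(x_i). Step sizes h_i = 2, 2, 2; slopes of the chords Δ_i = (y_(i+1) - y_i)/h_i = 1/2, -4, -1/2.
  2·M_0 + 8·M_1 + 2·M_2 = 6(Δ_1 - Δ_0) = -27
  2·M_1 + 8·M_2 + 2·M_3 = 6(Δ_2 - Δ_1) = 21
Clamped end conditions give two more equations: 2h_0·M_0 + h_0·M_1 = 6(Δ_0 - p'(1)) = 27 and h_2·M_2 + 2h_2·M_3 = 6(p'(7) - Δ_2) = -33.
Hence M_0 = 161/15, M_1 = -239/30, M_2 = 229/30, M_3 = -181/15.
On [3, 5], p(t) = 4 - 37/30·(t - 3) - 239/60·(t - 3)² + 13/10·(t - 3)³.
With (t - 3) = 4/3: p(13/3) = -74/45.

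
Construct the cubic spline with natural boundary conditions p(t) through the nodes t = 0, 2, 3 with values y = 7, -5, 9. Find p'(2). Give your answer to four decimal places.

With M_i denoting the second derivative at x_i, h_i = 2, 1, and Δ_i = (y_(i+1) − y_i)/h_i = -6, 14:
  2·M_0 + 6·M_1 + 1·M_2 = 6(Δ_1 - Δ_0) = 120
Natural end conditions: M_0 = M_2 = 0.
Forward elimination and back-substitution give M_0 = 0, M_1 = 20, M_2 = 0.
On [2, 3], p'(t) = b_1 + 2c_1·(t - 2) + 3d_1·(t - 2)² with b_1 = Δ_1 - h_1(2M_1 + M_2)/6 = 22/3, c_1 = M_1/2 = 10, d_1 = (M_2 - M_1)/(6h_1) = -10/3. So p'(2) = 22/3.

7.3333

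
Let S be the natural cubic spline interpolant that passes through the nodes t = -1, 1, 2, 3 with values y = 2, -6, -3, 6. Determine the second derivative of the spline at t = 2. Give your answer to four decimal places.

With M_i denoting the second derivative at x_i, h_i = 2, 1, 1, and Δ_i = (y_(i+1) − y_i)/h_i = -4, 3, 9:
  2·M_0 + 6·M_1 + 1·M_2 = 6(Δ_1 - Δ_0) = 42
  1·M_1 + 4·M_2 + 1·M_3 = 6(Δ_2 - Δ_1) = 36
Natural end conditions: M_0 = M_3 = 0.
Solving: M_0 = 0, M_1 = 132/23, M_2 = 174/23, M_3 = 0.

7.5652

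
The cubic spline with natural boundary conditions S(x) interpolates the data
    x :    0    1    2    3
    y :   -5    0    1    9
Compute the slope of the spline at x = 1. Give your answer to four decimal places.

With M_i denoting the second derivative at x_i, h_i = 1, 1, 1, and Δ_i = (y_(i+1) − y_i)/h_i = 5, 1, 8:
  1·M_0 + 4·M_1 + 1·M_2 = 6(Δ_1 - Δ_0) = -24
  1·M_1 + 4·M_2 + 1·M_3 = 6(Δ_2 - Δ_1) = 42
Natural end conditions: M_0 = M_3 = 0.
Forward elimination and back-substitution give M_0 = 0, M_1 = -46/5, M_2 = 64/5, M_3 = 0.
On [1, 2], S'(x) = b_1 + 2c_1·(x - 1) + 3d_1·(x - 1)² with b_1 = Δ_1 - h_1(2M_1 + M_2)/6 = 29/15, c_1 = M_1/2 = -23/5, d_1 = (M_2 - M_1)/(6h_1) = 11/3. So S'(1) = 29/15.

1.9333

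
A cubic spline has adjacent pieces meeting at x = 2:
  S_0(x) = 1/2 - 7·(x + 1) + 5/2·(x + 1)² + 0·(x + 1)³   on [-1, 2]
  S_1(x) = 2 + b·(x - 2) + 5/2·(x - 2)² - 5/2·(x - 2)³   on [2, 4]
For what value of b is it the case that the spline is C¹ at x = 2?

8

S_0'(x) = -7 + 5·(x + 1) + 0·(x + 1)², so S_0'(2) = 8. On the right, S_1'(2) = b, so b = 8.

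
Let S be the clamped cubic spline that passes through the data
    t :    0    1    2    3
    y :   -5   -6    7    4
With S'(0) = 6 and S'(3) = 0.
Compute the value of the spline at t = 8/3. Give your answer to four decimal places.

5.2222

Put σ_i = S'' at the i-th knot. Here h = (1, 1, 1) and Δ = (-1, 13, -3), so the interior equations h_(i-1)·σ_(i-1) + 2(h_(i-1)+h_i)·σ_i + h_i·σ_(i+1) = 6(Δ_i − Δ_(i-1)) read
  1·σ_0 + 4·σ_1 + 1·σ_2 = 6(Δ_1 - Δ_0) = 84
  1·σ_1 + 4·σ_2 + 1·σ_3 = 6(Δ_2 - Δ_1) = -96
Clamped end conditions give two more equations: 2h_0·σ_0 + h_0·σ_1 = 6(Δ_0 - S'(0)) = -42 and h_2·σ_2 + 2h_2·σ_3 = 6(S'(3) - Δ_2) = 18.
Hence σ_0 = -42, σ_1 = 42, σ_2 = -42, σ_3 = 30.
On [2, 3], S(t) = 7 + 6·(t - 2) - 21·(t - 2)² + 12·(t - 2)³.
With (t - 2) = 2/3: S(8/3) = 47/9.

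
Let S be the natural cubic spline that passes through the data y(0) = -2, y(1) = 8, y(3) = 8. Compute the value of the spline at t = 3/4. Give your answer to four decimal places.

6.0469

Put M_i = S'' at the i-th knot. Here h = (1, 2) and Δ = (10, 0), so the interior equations h_(i-1)·M_(i-1) + 2(h_(i-1)+h_i)·M_i + h_i·M_(i+1) = 6(Δ_i − Δ_(i-1)) read
  1·M_0 + 6·M_1 + 2·M_2 = 6(Δ_1 - Δ_0) = -60
Natural end conditions: M_0 = M_2 = 0.
Solving: M_0 = 0, M_1 = -10, M_2 = 0.
On [0, 1], S(t) = -2 + 35/3·t + 0·t² - 5/3·t³.
With t = 3/4: S(3/4) = 387/64.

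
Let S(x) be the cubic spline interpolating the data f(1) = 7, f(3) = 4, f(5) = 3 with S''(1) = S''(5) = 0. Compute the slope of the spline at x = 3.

With M_i denoting the second derivative at x_i, h_i = 2, 2, and Δ_i = (y_(i+1) − y_i)/h_i = -3/2, -1/2:
  2·M_0 + 8·M_1 + 2·M_2 = 6(Δ_1 - Δ_0) = 6
Natural end conditions: M_0 = M_2 = 0.
Hence M_0 = 0, M_1 = 3/4, M_2 = 0.
On [3, 5], S'(x) = b_1 + 2c_1·(x - 3) + 3d_1·(x - 3)² with b_1 = Δ_1 - h_1(2M_1 + M_2)/6 = -1, c_1 = M_1/2 = 3/8, d_1 = (M_2 - M_1)/(6h_1) = -1/16. So S'(3) = -1.

-1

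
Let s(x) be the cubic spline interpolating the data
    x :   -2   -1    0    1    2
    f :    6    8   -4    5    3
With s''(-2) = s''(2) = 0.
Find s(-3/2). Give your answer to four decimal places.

9.0424

Put σ_i = s'' at the i-th knot. Here h = (1, 1, 1, 1) and Δ = (2, -12, 9, -2), so the interior equations h_(i-1)·σ_(i-1) + 2(h_(i-1)+h_i)·σ_i + h_i·σ_(i+1) = 6(Δ_i − Δ_(i-1)) read
  1·σ_0 + 4·σ_1 + 1·σ_2 = 6(Δ_1 - Δ_0) = -84
  1·σ_1 + 4·σ_2 + 1·σ_3 = 6(Δ_2 - Δ_1) = 126
  1·σ_2 + 4·σ_3 + 1·σ_4 = 6(Δ_3 - Δ_2) = -66
Natural end conditions: σ_0 = σ_4 = 0.
Forward elimination and back-substitution give σ_0 = 0, σ_1 = -915/28, σ_2 = 327/7, σ_3 = -789/28, σ_4 = 0.
On [-2, -1], s(x) = 6 + 417/56·(x + 2) + 0·(x + 2)² - 305/56·(x + 2)³.
With (x + 2) = 1/2: s(-3/2) = 4051/448.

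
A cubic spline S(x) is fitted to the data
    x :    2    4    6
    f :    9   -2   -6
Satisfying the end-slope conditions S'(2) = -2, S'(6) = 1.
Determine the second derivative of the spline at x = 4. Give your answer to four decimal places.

3.7500

Let σ_i = S''(x_i). Step sizes h_i = 2, 2; slopes of the chords Δ_i = (y_(i+1) - y_i)/h_i = -11/2, -2.
  2·σ_0 + 8·σ_1 + 2·σ_2 = 6(Δ_1 - Δ_0) = 21
Clamped end conditions give two more equations: 2h_0·σ_0 + h_0·σ_1 = 6(Δ_0 - S'(2)) = -21 and h_1·σ_1 + 2h_1·σ_2 = 6(S'(6) - Δ_1) = 18.
Hence σ_0 = -57/8, σ_1 = 15/4, σ_2 = 21/8.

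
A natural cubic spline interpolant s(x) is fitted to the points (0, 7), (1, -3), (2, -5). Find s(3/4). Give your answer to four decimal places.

-1.1563

Let m_i = s''(x_i). Step sizes h_i = 1, 1; slopes of the chords Δ_i = (y_(i+1) - y_i)/h_i = -10, -2.
  1·m_0 + 4·m_1 + 1·m_2 = 6(Δ_1 - Δ_0) = 48
Natural end conditions: m_0 = m_2 = 0.
Solving the tridiagonal system: m_0 = 0, m_1 = 12, m_2 = 0.
On [0, 1], s(x) = 7 - 12·x + 0·x² + 2·x³.
With x = 3/4: s(3/4) = -37/32.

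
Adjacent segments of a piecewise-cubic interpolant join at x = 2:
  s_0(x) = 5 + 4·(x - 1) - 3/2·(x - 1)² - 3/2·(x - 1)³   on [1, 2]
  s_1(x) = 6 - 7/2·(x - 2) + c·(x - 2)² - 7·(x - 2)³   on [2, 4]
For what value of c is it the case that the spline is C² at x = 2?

s_0''(x) = -3 - 9·(x - 1), so s_0''(2) = -12. On the right, s_1''(2) = 2c, so c = -6.

-6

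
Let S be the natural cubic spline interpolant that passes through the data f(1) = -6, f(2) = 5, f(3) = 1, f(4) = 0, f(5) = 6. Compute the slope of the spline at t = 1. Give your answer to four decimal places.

15.1071

With M_i denoting the second derivative at x_i, h_i = 1, 1, 1, 1, and Δ_i = (y_(i+1) − y_i)/h_i = 11, -4, -1, 6:
  1·M_0 + 4·M_1 + 1·M_2 = 6(Δ_1 - Δ_0) = -90
  1·M_1 + 4·M_2 + 1·M_3 = 6(Δ_2 - Δ_1) = 18
  1·M_2 + 4·M_3 + 1·M_4 = 6(Δ_3 - Δ_2) = 42
Natural end conditions: M_0 = M_4 = 0.
Solving: M_0 = 0, M_1 = -345/14, M_2 = 60/7, M_3 = 117/14, M_4 = 0.
On [1, 2], S'(t) = b_0 + 2c_0·(t - 1) + 3d_0·(t - 1)² with b_0 = Δ_0 - h_0(2M_0 + M_1)/6 = 423/28, c_0 = M_0/2 = 0, d_0 = (M_1 - M_0)/(6h_0) = -115/28. So S'(1) = 423/28.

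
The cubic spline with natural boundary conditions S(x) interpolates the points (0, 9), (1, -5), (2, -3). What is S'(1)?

Put M_i = S'' at the i-th knot. Here h = (1, 1) and Δ = (-14, 2), so the interior equations h_(i-1)·M_(i-1) + 2(h_(i-1)+h_i)·M_i + h_i·M_(i+1) = 6(Δ_i − Δ_(i-1)) read
  1·M_0 + 4·M_1 + 1·M_2 = 6(Δ_1 - Δ_0) = 96
Natural end conditions: M_0 = M_2 = 0.
Solving: M_0 = 0, M_1 = 24, M_2 = 0.
On [1, 2], S'(x) = b_1 + 2c_1·(x - 1) + 3d_1·(x - 1)² with b_1 = Δ_1 - h_1(2M_1 + M_2)/6 = -6, c_1 = M_1/2 = 12, d_1 = (M_2 - M_1)/(6h_1) = -4. So S'(1) = -6.

-6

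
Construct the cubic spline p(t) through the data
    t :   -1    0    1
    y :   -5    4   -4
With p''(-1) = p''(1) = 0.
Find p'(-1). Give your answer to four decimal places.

13.2500

With M_i denoting the second derivative at x_i, h_i = 1, 1, and Δ_i = (y_(i+1) − y_i)/h_i = 9, -8:
  1·M_0 + 4·M_1 + 1·M_2 = 6(Δ_1 - Δ_0) = -102
Natural end conditions: M_0 = M_2 = 0.
Forward elimination and back-substitution give M_0 = 0, M_1 = -51/2, M_2 = 0.
On [-1, 0], p'(t) = b_0 + 2c_0·(t + 1) + 3d_0·(t + 1)² with b_0 = Δ_0 - h_0(2M_0 + M_1)/6 = 53/4, c_0 = M_0/2 = 0, d_0 = (M_1 - M_0)/(6h_0) = -17/4. So p'(-1) = 53/4.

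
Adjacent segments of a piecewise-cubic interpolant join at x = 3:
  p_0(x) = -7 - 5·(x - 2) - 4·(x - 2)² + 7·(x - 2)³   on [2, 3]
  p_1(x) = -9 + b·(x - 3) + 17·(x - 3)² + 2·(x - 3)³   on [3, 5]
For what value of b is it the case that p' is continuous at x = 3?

8

p_0'(x) = -5 - 8·(x - 2) + 21·(x - 2)², so p_0'(3) = 8. On the right, p_1'(3) = b, so b = 8.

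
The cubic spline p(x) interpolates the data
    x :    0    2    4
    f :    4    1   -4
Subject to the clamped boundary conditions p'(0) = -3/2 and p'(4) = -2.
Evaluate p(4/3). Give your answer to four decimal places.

With M_i denoting the second derivative at x_i, h_i = 2, 2, and Δ_i = (y_(i+1) − y_i)/h_i = -3/2, -5/2:
  2·M_0 + 8·M_1 + 2·M_2 = 6(Δ_1 - Δ_0) = -6
Clamped end conditions give two more equations: 2h_0·M_0 + h_0·M_1 = 6(Δ_0 - p'(0)) = 0 and h_1·M_1 + 2h_1·M_2 = 6(p'(4) - Δ_1) = 3.
Hence M_0 = 5/8, M_1 = -5/4, M_2 = 11/8.
On [0, 2], p(x) = 4 - 3/2·x + 5/16·x² - 5/32·x³.
With x = 4/3: p(4/3) = 59/27.

2.1852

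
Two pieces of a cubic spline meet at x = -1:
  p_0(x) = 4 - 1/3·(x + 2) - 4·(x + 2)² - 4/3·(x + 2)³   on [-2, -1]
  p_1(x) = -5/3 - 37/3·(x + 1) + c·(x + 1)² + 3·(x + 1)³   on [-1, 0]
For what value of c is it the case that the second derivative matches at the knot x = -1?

p_0''(x) = -8 - 8·(x + 2), so p_0''(-1) = -16. On the right, p_1''(-1) = 2c, so c = -8.

-8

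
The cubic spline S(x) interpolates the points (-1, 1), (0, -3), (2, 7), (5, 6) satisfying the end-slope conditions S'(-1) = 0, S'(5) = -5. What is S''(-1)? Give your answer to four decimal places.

Let M_i = S''(x_i). Step sizes h_i = 1, 2, 3; slopes of the chords Δ_i = (y_(i+1) - y_i)/h_i = -4, 5, -1/3.
  1·M_0 + 6·M_1 + 2·M_2 = 6(Δ_1 - Δ_0) = 54
  2·M_1 + 10·M_2 + 3·M_3 = 6(Δ_2 - Δ_1) = -32
Clamped end conditions give two more equations: 2h_0·M_0 + h_0·M_1 = 6(Δ_0 - S'(-1)) = -24 and h_2·M_2 + 2h_2·M_3 = 6(S'(5) - Δ_2) = -28.
Solving: M_0 = -1082/57, M_1 = 796/57, M_2 = -308/57, M_3 = -112/57.

-18.9825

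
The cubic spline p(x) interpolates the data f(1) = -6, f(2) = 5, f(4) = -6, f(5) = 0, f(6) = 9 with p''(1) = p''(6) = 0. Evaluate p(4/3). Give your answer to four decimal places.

-1.2028

Put σ_i = p'' at the i-th knot. Here h = (1, 2, 1, 1) and Δ = (11, -11/2, 6, 9), so the interior equations h_(i-1)·σ_(i-1) + 2(h_(i-1)+h_i)·σ_i + h_i·σ_(i+1) = 6(Δ_i − Δ_(i-1)) read
  1·σ_0 + 6·σ_1 + 2·σ_2 = 6(Δ_1 - Δ_0) = -99
  2·σ_1 + 6·σ_2 + 1·σ_3 = 6(Δ_2 - Δ_1) = 69
  1·σ_2 + 4·σ_3 + 1·σ_4 = 6(Δ_3 - Δ_2) = 18
Natural end conditions: σ_0 = σ_4 = 0.
Solving: σ_0 = 0, σ_1 = -2793/122, σ_2 = 1170/61, σ_3 = -18/61, σ_4 = 0.
On [1, 2], p(x) = -6 + 3615/244·(x - 1) + 0·(x - 1)² - 931/244·(x - 1)³.
With (x - 1) = 1/3: p(4/3) = -1981/1647.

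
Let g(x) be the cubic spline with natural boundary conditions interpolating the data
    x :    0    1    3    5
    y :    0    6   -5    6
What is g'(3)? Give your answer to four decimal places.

-2.5909

Put σ_i = g'' at the i-th knot. Here h = (1, 2, 2) and Δ = (6, -11/2, 11/2), so the interior equations h_(i-1)·σ_(i-1) + 2(h_(i-1)+h_i)·σ_i + h_i·σ_(i+1) = 6(Δ_i − Δ_(i-1)) read
  1·σ_0 + 6·σ_1 + 2·σ_2 = 6(Δ_1 - Δ_0) = -69
  2·σ_1 + 8·σ_2 + 2·σ_3 = 6(Δ_2 - Δ_1) = 66
Natural end conditions: σ_0 = σ_3 = 0.
Solving: σ_0 = 0, σ_1 = -171/11, σ_2 = 267/22, σ_3 = 0.
On [3, 5], g'(x) = b_2 + 2c_2·(x - 3) + 3d_2·(x - 3)² with b_2 = Δ_2 - h_2(2σ_2 + σ_3)/6 = -57/22, c_2 = σ_2/2 = 267/44, d_2 = (σ_3 - σ_2)/(6h_2) = -89/88. So g'(3) = -57/22.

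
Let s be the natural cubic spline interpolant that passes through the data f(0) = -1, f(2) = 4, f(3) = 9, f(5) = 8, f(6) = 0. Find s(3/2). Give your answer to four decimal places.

Put M_i = s'' at the i-th knot. Here h = (2, 1, 2, 1) and Δ = (5/2, 5, -1/2, -8), so the interior equations h_(i-1)·M_(i-1) + 2(h_(i-1)+h_i)·M_i + h_i·M_(i+1) = 6(Δ_i − Δ_(i-1)) read
  2·M_0 + 6·M_1 + 1·M_2 = 6(Δ_1 - Δ_0) = 15
  1·M_1 + 6·M_2 + 2·M_3 = 6(Δ_2 - Δ_1) = -33
  2·M_2 + 6·M_3 + 1·M_4 = 6(Δ_3 - Δ_2) = -45
Natural end conditions: M_0 = M_4 = 0.
Solving: M_0 = 0, M_1 = 98/31, M_2 = -123/31, M_3 = -383/62, M_4 = 0.
On [0, 2], s(x) = -1 + 269/186·x + 0·x² + 49/186·x³.
With x = 3/2: s(3/2) = 1021/496.

2.0585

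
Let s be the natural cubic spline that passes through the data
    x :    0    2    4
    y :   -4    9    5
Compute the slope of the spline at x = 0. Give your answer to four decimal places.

Put σ_i = s'' at the i-th knot. Here h = (2, 2) and Δ = (13/2, -2), so the interior equations h_(i-1)·σ_(i-1) + 2(h_(i-1)+h_i)·σ_i + h_i·σ_(i+1) = 6(Δ_i − Δ_(i-1)) read
  2·σ_0 + 8·σ_1 + 2·σ_2 = 6(Δ_1 - Δ_0) = -51
Natural end conditions: σ_0 = σ_2 = 0.
Solving: σ_0 = 0, σ_1 = -51/8, σ_2 = 0.
On [0, 2], s'(x) = b_0 + 2c_0·x + 3d_0·x² with b_0 = Δ_0 - h_0(2σ_0 + σ_1)/6 = 69/8, c_0 = σ_0/2 = 0, d_0 = (σ_1 - σ_0)/(6h_0) = -17/32. So s'(0) = 69/8.

8.6250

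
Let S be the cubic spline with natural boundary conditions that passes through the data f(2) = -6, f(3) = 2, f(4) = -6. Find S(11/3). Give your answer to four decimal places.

-2.1481

Write m_i for S''(x_i). With h_i = 1, 1 and divided differences Δ_i = 8, -8, the continuity of S' gives the tridiagonal system
  1·m_0 + 4·m_1 + 1·m_2 = 6(Δ_1 - Δ_0) = -96
Natural end conditions: m_0 = m_2 = 0.
Solving: m_0 = 0, m_1 = -24, m_2 = 0.
On [3, 4], S(x) = 2 + 0·(x - 3) - 12·(x - 3)² + 4·(x - 3)³.
With (x - 3) = 2/3: S(11/3) = -58/27.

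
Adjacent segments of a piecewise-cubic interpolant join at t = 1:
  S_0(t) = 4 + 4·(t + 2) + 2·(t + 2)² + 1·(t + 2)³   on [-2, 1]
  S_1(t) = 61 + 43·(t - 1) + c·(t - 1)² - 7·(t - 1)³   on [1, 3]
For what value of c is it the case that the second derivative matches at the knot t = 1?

11

S_0''(t) = 4 + 6·(t + 2), so S_0''(1) = 22. On the right, S_1''(1) = 2c, so c = 11.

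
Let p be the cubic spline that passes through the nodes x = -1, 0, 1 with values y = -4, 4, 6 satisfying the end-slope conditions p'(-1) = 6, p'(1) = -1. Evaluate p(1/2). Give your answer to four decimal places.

With M_i denoting the second derivative at x_i, h_i = 1, 1, and Δ_i = (y_(i+1) − y_i)/h_i = 8, 2:
  1·M_0 + 4·M_1 + 1·M_2 = 6(Δ_1 - Δ_0) = -36
Clamped end conditions give two more equations: 2h_0·M_0 + h_0·M_1 = 6(Δ_0 - p'(-1)) = 12 and h_1·M_1 + 2h_1·M_2 = 6(p'(1) - Δ_1) = -18.
Hence M_0 = 23/2, M_1 = -11, M_2 = -7/2.
On [0, 1], p(x) = 4 + 25/4·x - 11/2·x² + 5/4·x³.
With x = 1/2: p(1/2) = 189/32.

5.9063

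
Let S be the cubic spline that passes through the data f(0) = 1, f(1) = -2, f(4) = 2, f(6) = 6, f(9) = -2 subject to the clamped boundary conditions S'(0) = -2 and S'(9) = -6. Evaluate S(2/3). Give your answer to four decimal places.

Put M_i = S'' at the i-th knot. Here h = (1, 3, 2, 3) and Δ = (-3, 4/3, 2, -8/3), so the interior equations h_(i-1)·M_(i-1) + 2(h_(i-1)+h_i)·M_i + h_i·M_(i+1) = 6(Δ_i − Δ_(i-1)) read
  1·M_0 + 8·M_1 + 3·M_2 = 6(Δ_1 - Δ_0) = 26
  3·M_1 + 10·M_2 + 2·M_3 = 6(Δ_2 - Δ_1) = 4
  2·M_2 + 10·M_3 + 3·M_4 = 6(Δ_3 - Δ_2) = -28
Clamped end conditions give two more equations: 2h_0·M_0 + h_0·M_1 = 6(Δ_0 - S'(0)) = -6 and h_3·M_3 + 2h_3·M_4 = 6(S'(9) - Δ_3) = -20.
Forward elimination and back-substitution give M_0 = -1775/354, M_1 = 713/177, M_2 = -143/354, M_3 = -358/177, M_4 = -137/59.
On [0, 1], S(t) = 1 - 2·t - 1775/708·t² + 1067/708·t³.
With t = 2/3: S(2/3) = -4784/4779.

-1.0010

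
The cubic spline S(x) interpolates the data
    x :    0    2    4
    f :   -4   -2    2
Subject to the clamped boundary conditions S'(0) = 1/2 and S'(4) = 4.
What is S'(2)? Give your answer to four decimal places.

1.1250

Put M_i = S'' at the i-th knot. Here h = (2, 2) and Δ = (1, 2), so the interior equations h_(i-1)·M_(i-1) + 2(h_(i-1)+h_i)·M_i + h_i·M_(i+1) = 6(Δ_i − Δ_(i-1)) read
  2·M_0 + 8·M_1 + 2·M_2 = 6(Δ_1 - Δ_0) = 6
Clamped end conditions give two more equations: 2h_0·M_0 + h_0·M_1 = 6(Δ_0 - S'(0)) = 3 and h_1·M_1 + 2h_1·M_2 = 6(S'(4) - Δ_1) = 12.
Solving the tridiagonal system: M_0 = 7/8, M_1 = -1/4, M_2 = 25/8.
On [2, 4], S'(x) = b_1 + 2c_1·(x - 2) + 3d_1·(x - 2)² with b_1 = Δ_1 - h_1(2M_1 + M_2)/6 = 9/8, c_1 = M_1/2 = -1/8, d_1 = (M_2 - M_1)/(6h_1) = 9/32. So S'(2) = 9/8.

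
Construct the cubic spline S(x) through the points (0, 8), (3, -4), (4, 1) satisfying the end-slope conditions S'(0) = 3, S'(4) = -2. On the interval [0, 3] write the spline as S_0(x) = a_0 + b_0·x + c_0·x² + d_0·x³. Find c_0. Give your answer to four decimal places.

-7.5000

Write M_i for S''(x_i). With h_i = 3, 1 and divided differences Δ_i = -4, 5, the continuity of S' gives the tridiagonal system
  3·M_0 + 8·M_1 + 1·M_2 = 6(Δ_1 - Δ_0) = 54
Clamped end conditions give two more equations: 2h_0·M_0 + h_0·M_1 = 6(Δ_0 - S'(0)) = -42 and h_1·M_1 + 2h_1·M_2 = 6(S'(4) - Δ_1) = -42.
Solving the tridiagonal system: M_0 = -15, M_1 = 16, M_2 = -29.
On [0, 3], with S_0(x) = a_0 + b_0·x + c_0·x² + d_0·x³: c_0 = M_0/2 = -15/2, d_0 = (M_1 - M_0)/(6h_0) = 31/18, b_0 = Δ_0 - h_0(2M_0 + M_1)/6 = 3.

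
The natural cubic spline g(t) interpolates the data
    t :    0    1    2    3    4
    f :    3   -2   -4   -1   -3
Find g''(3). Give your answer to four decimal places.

Let M_i = g''(x_i). Step sizes h_i = 1, 1, 1, 1; slopes of the chords Δ_i = (y_(i+1) - y_i)/h_i = -5, -2, 3, -2.
  1·M_0 + 4·M_1 + 1·M_2 = 6(Δ_1 - Δ_0) = 18
  1·M_1 + 4·M_2 + 1·M_3 = 6(Δ_2 - Δ_1) = 30
  1·M_2 + 4·M_3 + 1·M_4 = 6(Δ_3 - Δ_2) = -30
Natural end conditions: M_0 = M_4 = 0.
Forward elimination and back-substitution give M_0 = 0, M_1 = 15/7, M_2 = 66/7, M_3 = -69/7, M_4 = 0.

-9.8571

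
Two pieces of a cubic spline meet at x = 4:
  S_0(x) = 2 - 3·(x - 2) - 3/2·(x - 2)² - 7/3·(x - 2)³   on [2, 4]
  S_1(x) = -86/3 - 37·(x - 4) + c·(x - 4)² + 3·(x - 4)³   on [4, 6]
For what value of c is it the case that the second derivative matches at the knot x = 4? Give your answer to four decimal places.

S_0''(x) = -3 - 14·(x - 2), so S_0''(4) = -31. On the right, S_1''(4) = 2c, so c = -31/2.

-15.5000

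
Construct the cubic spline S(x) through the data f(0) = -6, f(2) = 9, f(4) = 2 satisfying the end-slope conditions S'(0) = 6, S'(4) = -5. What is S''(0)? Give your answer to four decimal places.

Write M_i for S''(x_i). With h_i = 2, 2 and divided differences Δ_i = 15/2, -7/2, the continuity of S' gives the tridiagonal system
  2·M_0 + 8·M_1 + 2·M_2 = 6(Δ_1 - Δ_0) = -66
Clamped end conditions give two more equations: 2h_0·M_0 + h_0·M_1 = 6(Δ_0 - S'(0)) = 9 and h_1·M_1 + 2h_1·M_2 = 6(S'(4) - Δ_1) = -9.
Solving the tridiagonal system: M_0 = 31/4, M_1 = -11, M_2 = 13/4.

7.7500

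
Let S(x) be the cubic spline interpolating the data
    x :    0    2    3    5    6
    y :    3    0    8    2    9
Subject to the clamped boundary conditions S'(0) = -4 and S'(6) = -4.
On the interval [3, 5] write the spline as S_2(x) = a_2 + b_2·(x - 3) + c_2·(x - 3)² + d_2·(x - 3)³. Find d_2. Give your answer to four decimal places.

With M_i denoting the second derivative at x_i, h_i = 2, 1, 2, 1, and Δ_i = (y_(i+1) − y_i)/h_i = -3/2, 8, -3, 7:
  2·M_0 + 6·M_1 + 1·M_2 = 6(Δ_1 - Δ_0) = 57
  1·M_1 + 6·M_2 + 2·M_3 = 6(Δ_2 - Δ_1) = -66
  2·M_2 + 6·M_3 + 1·M_4 = 6(Δ_3 - Δ_2) = 60
Clamped end conditions give two more equations: 2h_0·M_0 + h_0·M_1 = 6(Δ_0 - S'(0)) = 15 and h_3·M_3 + 2h_3·M_4 = 6(S'(6) - Δ_3) = -66.
Forward elimination and back-substitution give M_0 = -417/124, M_1 = 441/31, M_2 = -1341/62, M_3 = 768/31, M_4 = -1407/31.
On [3, 5], with S_2(x) = a_2 + b_2·(x - 3) + c_2·(x - 3)² + d_2·(x - 3)³: c_2 = M_2/2 = -1341/124, d_2 = (M_3 - M_2)/(6h_2) = 959/248, b_2 = Δ_2 - h_2(2M_2 + M_3)/6 = 98/31.

3.8669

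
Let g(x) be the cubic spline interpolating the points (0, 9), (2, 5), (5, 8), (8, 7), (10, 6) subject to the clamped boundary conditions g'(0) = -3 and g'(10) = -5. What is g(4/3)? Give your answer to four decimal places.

Write σ_i for g''(x_i). With h_i = 2, 3, 3, 2 and divided differences Δ_i = -2, 1, -1/3, -1/2, the continuity of g' gives the tridiagonal system
  2·σ_0 + 10·σ_1 + 3·σ_2 = 6(Δ_1 - Δ_0) = 18
  3·σ_1 + 12·σ_2 + 3·σ_3 = 6(Δ_2 - Δ_1) = -8
  3·σ_2 + 10·σ_3 + 2·σ_4 = 6(Δ_3 - Δ_2) = -1
Clamped end conditions give two more equations: 2h_0·σ_0 + h_0·σ_1 = 6(Δ_0 - g'(0)) = 6 and h_3·σ_3 + 2h_3·σ_4 = 6(g'(10) - Δ_3) = -27.
Hence σ_0 = 137/360, σ_1 = 403/180, σ_2 = -103/60, σ_3 = 353/180, σ_4 = -2783/360.
On [0, 2], g(x) = 9 - 3·x + 137/720·x² + 223/1440·x³.
With x = 4/3: g(4/3) = 6932/1215.

5.7053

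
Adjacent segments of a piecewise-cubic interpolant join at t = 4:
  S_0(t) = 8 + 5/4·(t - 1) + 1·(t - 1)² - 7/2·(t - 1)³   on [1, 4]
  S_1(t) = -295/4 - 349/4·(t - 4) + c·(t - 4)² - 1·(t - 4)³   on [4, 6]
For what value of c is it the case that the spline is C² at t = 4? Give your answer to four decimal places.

-30.5000

S_0''(t) = 2 - 21·(t - 1), so S_0''(4) = -61. On the right, S_1''(4) = 2c, so c = -61/2.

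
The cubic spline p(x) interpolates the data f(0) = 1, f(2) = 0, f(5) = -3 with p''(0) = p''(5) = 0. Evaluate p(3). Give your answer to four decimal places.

-0.8333

Let M_i = p''(x_i). Step sizes h_i = 2, 3; slopes of the chords Δ_i = (y_(i+1) - y_i)/h_i = -1/2, -1.
  2·M_0 + 10·M_1 + 3·M_2 = 6(Δ_1 - Δ_0) = -3
Natural end conditions: M_0 = M_2 = 0.
Forward elimination and back-substitution give M_0 = 0, M_1 = -3/10, M_2 = 0.
On [2, 5], p(x) = 0 - 7/10·(x - 2) - 3/20·(x - 2)² + 1/60·(x - 2)³.
With (x - 2) = 1: p(3) = -5/6.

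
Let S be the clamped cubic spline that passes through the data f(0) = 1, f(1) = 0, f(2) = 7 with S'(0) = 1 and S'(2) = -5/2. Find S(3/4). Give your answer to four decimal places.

-0.4824

Write σ_i for S''(x_i). With h_i = 1, 1 and divided differences Δ_i = -1, 7, the continuity of S' gives the tridiagonal system
  1·σ_0 + 4·σ_1 + 1·σ_2 = 6(Δ_1 - Δ_0) = 48
Clamped end conditions give two more equations: 2h_0·σ_0 + h_0·σ_1 = 6(Δ_0 - S'(0)) = -12 and h_1·σ_1 + 2h_1·σ_2 = 6(S'(2) - Δ_1) = -57.
Solving the tridiagonal system: σ_0 = -79/4, σ_1 = 55/2, σ_2 = -169/4.
On [0, 1], S(x) = 1 + 1·x - 79/8·x² + 63/8·x³.
With x = 3/4: S(3/4) = -247/512.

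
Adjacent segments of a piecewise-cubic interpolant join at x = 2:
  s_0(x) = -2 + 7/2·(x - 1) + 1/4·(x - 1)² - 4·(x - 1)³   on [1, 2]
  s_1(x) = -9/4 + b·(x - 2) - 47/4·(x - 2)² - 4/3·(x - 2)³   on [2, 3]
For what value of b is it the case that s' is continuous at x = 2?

-8

s_0'(x) = 7/2 + 1/2·(x - 1) - 12·(x - 1)², so s_0'(2) = -8. On the right, s_1'(2) = b, so b = -8.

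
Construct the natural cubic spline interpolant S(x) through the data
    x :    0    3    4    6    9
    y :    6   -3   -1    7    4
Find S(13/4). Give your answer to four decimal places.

-2.7890

Write M_i for S''(x_i). With h_i = 3, 1, 2, 3 and divided differences Δ_i = -3, 2, 4, -1, the continuity of S' gives the tridiagonal system
  3·M_0 + 8·M_1 + 1·M_2 = 6(Δ_1 - Δ_0) = 30
  1·M_1 + 6·M_2 + 2·M_3 = 6(Δ_2 - Δ_1) = 12
  2·M_2 + 10·M_3 + 3·M_4 = 6(Δ_3 - Δ_2) = -30
Natural end conditions: M_0 = M_4 = 0.
Hence M_0 = 0, M_1 = 250/73, M_2 = 190/73, M_3 = -257/73, M_4 = 0.
On [3, 4], S(x) = -3 + 31/73·(x - 3) + 125/73·(x - 3)² - 10/73·(x - 3)³.
With (x - 3) = 1/4: S(13/4) = -6515/2336.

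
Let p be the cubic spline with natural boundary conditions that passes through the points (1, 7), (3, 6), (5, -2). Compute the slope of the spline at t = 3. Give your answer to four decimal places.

-2.2500

Write M_i for p''(x_i). With h_i = 2, 2 and divided differences Δ_i = -1/2, -4, the continuity of p' gives the tridiagonal system
  2·M_0 + 8·M_1 + 2·M_2 = 6(Δ_1 - Δ_0) = -21
Natural end conditions: M_0 = M_2 = 0.
Hence M_0 = 0, M_1 = -21/8, M_2 = 0.
On [3, 5], p'(t) = b_1 + 2c_1·(t - 3) + 3d_1·(t - 3)² with b_1 = Δ_1 - h_1(2M_1 + M_2)/6 = -9/4, c_1 = M_1/2 = -21/16, d_1 = (M_2 - M_1)/(6h_1) = 7/32. So p'(3) = -9/4.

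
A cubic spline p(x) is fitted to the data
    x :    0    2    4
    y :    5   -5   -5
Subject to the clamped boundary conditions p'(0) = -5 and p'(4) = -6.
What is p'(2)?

-1

Let σ_i = p''(x_i). Step sizes h_i = 2, 2; slopes of the chords Δ_i = (y_(i+1) - y_i)/h_i = -5, 0.
  2·σ_0 + 8·σ_1 + 2·σ_2 = 6(Δ_1 - Δ_0) = 30
Clamped end conditions give two more equations: 2h_0·σ_0 + h_0·σ_1 = 6(Δ_0 - p'(0)) = 0 and h_1·σ_1 + 2h_1·σ_2 = 6(p'(4) - Δ_1) = -36.
Forward elimination and back-substitution give σ_0 = -4, σ_1 = 8, σ_2 = -13.
On [2, 4], p'(x) = b_1 + 2c_1·(x - 2) + 3d_1·(x - 2)² with b_1 = Δ_1 - h_1(2σ_1 + σ_2)/6 = -1, c_1 = σ_1/2 = 4, d_1 = (σ_2 - σ_1)/(6h_1) = -7/4. So p'(2) = -1.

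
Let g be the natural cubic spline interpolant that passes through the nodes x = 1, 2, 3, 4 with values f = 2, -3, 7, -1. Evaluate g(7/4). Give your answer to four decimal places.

-3.4563

Write σ_i for g''(x_i). With h_i = 1, 1, 1 and divided differences Δ_i = -5, 10, -8, the continuity of g' gives the tridiagonal system
  1·σ_0 + 4·σ_1 + 1·σ_2 = 6(Δ_1 - Δ_0) = 90
  1·σ_1 + 4·σ_2 + 1·σ_3 = 6(Δ_2 - Δ_1) = -108
Natural end conditions: σ_0 = σ_3 = 0.
Hence σ_0 = 0, σ_1 = 156/5, σ_2 = -174/5, σ_3 = 0.
On [1, 2], g(x) = 2 - 51/5·(x - 1) + 0·(x - 1)² + 26/5·(x - 1)³.
With (x - 1) = 3/4: g(7/4) = -553/160.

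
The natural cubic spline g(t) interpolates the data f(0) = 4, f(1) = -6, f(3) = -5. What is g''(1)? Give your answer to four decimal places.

10.5000

Let M_i = g''(x_i). Step sizes h_i = 1, 2; slopes of the chords Δ_i = (y_(i+1) - y_i)/h_i = -10, 1/2.
  1·M_0 + 6·M_1 + 2·M_2 = 6(Δ_1 - Δ_0) = 63
Natural end conditions: M_0 = M_2 = 0.
Hence M_0 = 0, M_1 = 21/2, M_2 = 0.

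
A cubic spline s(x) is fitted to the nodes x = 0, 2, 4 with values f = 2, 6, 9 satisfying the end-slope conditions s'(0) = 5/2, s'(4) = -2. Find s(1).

4

Put σ_i = s'' at the i-th knot. Here h = (2, 2) and Δ = (2, 3/2), so the interior equations h_(i-1)·σ_(i-1) + 2(h_(i-1)+h_i)·σ_i + h_i·σ_(i+1) = 6(Δ_i − Δ_(i-1)) read
  2·σ_0 + 8·σ_1 + 2·σ_2 = 6(Δ_1 - Δ_0) = -3
Clamped end conditions give two more equations: 2h_0·σ_0 + h_0·σ_1 = 6(Δ_0 - s'(0)) = -3 and h_1·σ_1 + 2h_1·σ_2 = 6(s'(4) - Δ_1) = -21.
Forward elimination and back-substitution give σ_0 = -3/2, σ_1 = 3/2, σ_2 = -6.
On [0, 2], s(x) = 2 + 5/2·x - 3/4·x² + 1/4·x³.
With x = 1: s(1) = 4.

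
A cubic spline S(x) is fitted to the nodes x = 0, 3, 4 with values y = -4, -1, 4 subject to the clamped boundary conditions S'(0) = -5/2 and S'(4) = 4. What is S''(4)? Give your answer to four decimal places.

-4.3750

With M_i denoting the second derivative at x_i, h_i = 3, 1, and Δ_i = (y_(i+1) − y_i)/h_i = 1, 5:
  3·M_0 + 8·M_1 + 1·M_2 = 6(Δ_1 - Δ_0) = 24
Clamped end conditions give two more equations: 2h_0·M_0 + h_0·M_1 = 6(Δ_0 - S'(0)) = 21 and h_1·M_1 + 2h_1·M_2 = 6(S'(4) - Δ_1) = -6.
Solving: M_0 = 17/8, M_1 = 11/4, M_2 = -35/8.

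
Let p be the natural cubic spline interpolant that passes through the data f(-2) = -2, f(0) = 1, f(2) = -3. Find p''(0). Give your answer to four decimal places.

Let m_i = p''(x_i). Step sizes h_i = 2, 2; slopes of the chords Δ_i = (y_(i+1) - y_i)/h_i = 3/2, -2.
  2·m_0 + 8·m_1 + 2·m_2 = 6(Δ_1 - Δ_0) = -21
Natural end conditions: m_0 = m_2 = 0.
Solving: m_0 = 0, m_1 = -21/8, m_2 = 0.

-2.6250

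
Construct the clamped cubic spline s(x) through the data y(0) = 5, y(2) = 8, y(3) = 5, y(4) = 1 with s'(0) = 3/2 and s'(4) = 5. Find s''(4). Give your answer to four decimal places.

With M_i denoting the second derivative at x_i, h_i = 2, 1, 1, and Δ_i = (y_(i+1) − y_i)/h_i = 3/2, -3, -4:
  2·M_0 + 6·M_1 + 1·M_2 = 6(Δ_1 - Δ_0) = -27
  1·M_1 + 4·M_2 + 1·M_3 = 6(Δ_2 - Δ_1) = -6
Clamped end conditions give two more equations: 2h_0·M_0 + h_0·M_1 = 6(Δ_0 - s'(0)) = 0 and h_2·M_2 + 2h_2·M_3 = 6(s'(4) - Δ_2) = 54.
Forward elimination and back-substitution give M_0 = 41/22, M_1 = -41/11, M_2 = -92/11, M_3 = 343/11.

31.1818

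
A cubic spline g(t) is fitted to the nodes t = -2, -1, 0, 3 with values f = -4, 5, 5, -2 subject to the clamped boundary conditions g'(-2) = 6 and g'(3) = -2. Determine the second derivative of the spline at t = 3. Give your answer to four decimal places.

Write m_i for g''(x_i). With h_i = 1, 1, 3 and divided differences Δ_i = 9, 0, -7/3, the continuity of g' gives the tridiagonal system
  1·m_0 + 4·m_1 + 1·m_2 = 6(Δ_1 - Δ_0) = -54
  1·m_1 + 8·m_2 + 3·m_3 = 6(Δ_2 - Δ_1) = -14
Clamped end conditions give two more equations: 2h_0·m_0 + h_0·m_1 = 6(Δ_0 - g'(-2)) = 18 and h_2·m_2 + 2h_2·m_3 = 6(g'(3) - Δ_2) = 2.
Solving: m_0 = 524/29, m_1 = -526/29, m_2 = 14/29, m_3 = 8/87.

0.0920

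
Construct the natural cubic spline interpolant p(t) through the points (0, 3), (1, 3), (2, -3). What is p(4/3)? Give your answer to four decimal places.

1.5556

With m_i denoting the second derivative at x_i, h_i = 1, 1, and Δ_i = (y_(i+1) − y_i)/h_i = 0, -6:
  1·m_0 + 4·m_1 + 1·m_2 = 6(Δ_1 - Δ_0) = -36
Natural end conditions: m_0 = m_2 = 0.
Solving: m_0 = 0, m_1 = -9, m_2 = 0.
On [1, 2], p(t) = 3 - 3·(t - 1) - 9/2·(t - 1)² + 3/2·(t - 1)³.
With (t - 1) = 1/3: p(4/3) = 14/9.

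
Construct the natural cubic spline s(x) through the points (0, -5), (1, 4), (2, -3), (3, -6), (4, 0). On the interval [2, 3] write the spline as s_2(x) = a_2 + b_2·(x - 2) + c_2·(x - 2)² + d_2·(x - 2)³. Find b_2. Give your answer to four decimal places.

Let σ_i = s''(x_i). Step sizes h_i = 1, 1, 1, 1; slopes of the chords Δ_i = (y_(i+1) - y_i)/h_i = 9, -7, -3, 6.
  1·σ_0 + 4·σ_1 + 1·σ_2 = 6(Δ_1 - Δ_0) = -96
  1·σ_1 + 4·σ_2 + 1·σ_3 = 6(Δ_2 - Δ_1) = 24
  1·σ_2 + 4·σ_3 + 1·σ_4 = 6(Δ_3 - Δ_2) = 54
Natural end conditions: σ_0 = σ_4 = 0.
Hence σ_0 = 0, σ_1 = -741/28, σ_2 = 69/7, σ_3 = 309/28, σ_4 = 0.
On [2, 3], with s_2(x) = a_2 + b_2·(x - 2) + c_2·(x - 2)² + d_2·(x - 2)³: c_2 = σ_2/2 = 69/14, d_2 = (σ_3 - σ_2)/(6h_2) = 11/56, b_2 = Δ_2 - h_2(2σ_2 + σ_3)/6 = -65/8.

-8.1250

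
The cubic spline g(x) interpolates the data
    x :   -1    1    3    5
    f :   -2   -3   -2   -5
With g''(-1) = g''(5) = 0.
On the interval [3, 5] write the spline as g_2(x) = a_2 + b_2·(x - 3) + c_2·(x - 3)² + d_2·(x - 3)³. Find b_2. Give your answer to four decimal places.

-0.3000

Let M_i = g''(x_i). Step sizes h_i = 2, 2, 2; slopes of the chords Δ_i = (y_(i+1) - y_i)/h_i = -1/2, 1/2, -3/2.
  2·M_0 + 8·M_1 + 2·M_2 = 6(Δ_1 - Δ_0) = 6
  2·M_1 + 8·M_2 + 2·M_3 = 6(Δ_2 - Δ_1) = -12
Natural end conditions: M_0 = M_3 = 0.
Solving the tridiagonal system: M_0 = 0, M_1 = 6/5, M_2 = -9/5, M_3 = 0.
On [3, 5], with g_2(x) = a_2 + b_2·(x - 3) + c_2·(x - 3)² + d_2·(x - 3)³: c_2 = M_2/2 = -9/10, d_2 = (M_3 - M_2)/(6h_2) = 3/20, b_2 = Δ_2 - h_2(2M_2 + M_3)/6 = -3/10.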